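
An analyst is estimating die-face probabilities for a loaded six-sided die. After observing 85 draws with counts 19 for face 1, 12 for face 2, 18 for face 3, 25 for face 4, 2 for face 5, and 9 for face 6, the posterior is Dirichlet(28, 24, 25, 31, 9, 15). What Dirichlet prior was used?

For a Dirichlet(α) prior with multinomial counts c, the posterior is Dirichlet(α + c) componentwise.
Subtract each count from the matching posterior parameter: 28−19=9, 24−12=12, 25−18=7, 31−25=6, 9−2=7, 15−9=6.

Dirichlet(9, 12, 7, 6, 7, 6)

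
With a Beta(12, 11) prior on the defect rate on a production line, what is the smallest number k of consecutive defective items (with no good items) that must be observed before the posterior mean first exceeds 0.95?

k = 198

After k defective items and 0 good items the posterior is Beta(12+k, 11), with mean (12+k)/(12+11+k).
Set (12+k)/(23+k) > 0.95 and solve: k > (0.95·23 − 12)/(1 − 0.95) = 197.000.
The smallest integer exceeding 197.000 is 198, and checking k=198: (210)/(221) = 0.9502 > 0.95.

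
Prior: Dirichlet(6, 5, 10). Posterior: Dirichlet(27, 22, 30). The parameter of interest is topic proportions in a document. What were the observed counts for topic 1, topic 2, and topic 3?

counts (21, 17, 20)

For a Dirichlet(α) prior with multinomial counts c, the posterior is Dirichlet(α + c) componentwise.
Counts are posterior − prior componentwise: 27−6=21, 22−5=17, 30−10=20.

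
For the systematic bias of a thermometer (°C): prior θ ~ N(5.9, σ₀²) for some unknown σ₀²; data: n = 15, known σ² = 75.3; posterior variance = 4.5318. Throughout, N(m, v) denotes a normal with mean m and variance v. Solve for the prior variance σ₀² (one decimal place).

σ₀² = 46.6

Posterior precision equals prior precision plus data precision: 1/σ_n² = 1/σ₀² + n/σ².
So 1/σ₀² = 1/4.5318 − 15/75.3 = 0.220663 − 0.199203 = 0.021460.
Hence σ₀² = 1/0.021460 ≈ 46.6.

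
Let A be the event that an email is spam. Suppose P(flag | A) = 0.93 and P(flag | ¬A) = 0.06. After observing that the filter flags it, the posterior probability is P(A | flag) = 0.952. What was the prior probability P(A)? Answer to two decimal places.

P(A) = 0.56

In odds form, posterior odds = prior odds × likelihood ratio, so prior odds = posterior odds ÷ LR.
Posterior odds = 0.952/(1−0.952) = 19.8333. LR = 0.93/0.06 = 15.5000.
Prior odds = 19.8333/15.5000 = 1.2796, so P(A) = 1.2796/(1+1.2796) ≈ 0.56.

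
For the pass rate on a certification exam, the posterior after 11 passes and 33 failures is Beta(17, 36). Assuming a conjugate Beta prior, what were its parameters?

Beta(6, 3)

Under Beta–binomial conjugacy the posterior parameters are (α+s, β+f).
Subtract the data counts: 17−11=6, 36−33=3.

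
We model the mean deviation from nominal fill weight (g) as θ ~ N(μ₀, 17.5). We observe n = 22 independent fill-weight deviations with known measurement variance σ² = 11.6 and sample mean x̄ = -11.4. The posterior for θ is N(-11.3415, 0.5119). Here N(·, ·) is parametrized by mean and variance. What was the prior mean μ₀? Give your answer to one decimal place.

μ₀ = -9.4

With known observation variance, the Normal–Normal posterior has precision τ_n = τ₀ + n/σ² and mean μ_n = (τ₀μ₀ + (n/σ²)x̄)/τ_n.
Here τ₀ = 1/17.5 = 0.057143 and τ_data = 22/11.6 = 1.896552, so τ_n = 1.953695.
Rearranging for μ₀: μ₀ = (μ_n·τ_n − τ_data·x̄)/τ₀ = (-11.3415·1.953695 − 1.896552·-11.4) / 0.057143 = -0.537139/0.057143 ≈ -9.4.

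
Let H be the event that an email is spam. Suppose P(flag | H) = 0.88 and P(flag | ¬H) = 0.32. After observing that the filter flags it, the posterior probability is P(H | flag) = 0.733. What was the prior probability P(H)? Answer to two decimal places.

In odds form, posterior odds = prior odds × likelihood ratio, so prior odds = posterior odds ÷ LR.
Posterior odds = 0.733/(1−0.733) = 2.7453. LR = 0.88/0.32 = 2.7500.
Prior odds = 2.7453/2.7500 = 0.9983, so P(H) = 0.9983/(1+0.9983) ≈ 0.50.

P(H) = 0.50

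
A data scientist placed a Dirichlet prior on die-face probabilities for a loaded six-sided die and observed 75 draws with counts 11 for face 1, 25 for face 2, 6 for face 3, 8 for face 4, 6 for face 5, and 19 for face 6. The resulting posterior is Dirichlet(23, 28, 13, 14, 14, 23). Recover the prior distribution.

For a Dirichlet(α) prior with multinomial counts c, the posterior is Dirichlet(α + c) componentwise.
Subtract each count from the matching posterior parameter: 23−11=12, 28−25=3, 13−6=7, 14−8=6, 14−6=8, 23−19=4.

Dirichlet(12, 3, 7, 6, 8, 4)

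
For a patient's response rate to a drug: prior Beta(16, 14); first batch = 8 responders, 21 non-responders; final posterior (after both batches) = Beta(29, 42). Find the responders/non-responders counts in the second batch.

Sequential conjugate updates are equivalent to a single update on the pooled data, so total successes = posterior α − prior α and total failures = posterior β − prior β.
Total across both batches: 29−16=13 responders, 42−14=28 non-responders.
Subtract the first batch: 13−8=5 responders and 28−21=7 non-responders.

5 responders and 7 non-responders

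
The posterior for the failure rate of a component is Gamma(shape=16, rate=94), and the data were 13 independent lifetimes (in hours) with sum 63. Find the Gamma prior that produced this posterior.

Gamma(shape=3, rate=31)

For an exponential likelihood with a Gamma(α, β) prior on the rate, n observations with total T give posterior Gamma(α+n, β+T).
So α = 16 − 13 = 3 and β = 94 − 63 = 31.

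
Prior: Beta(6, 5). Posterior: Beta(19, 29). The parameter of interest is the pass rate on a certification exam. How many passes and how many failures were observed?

A Beta(α, β) prior with s successes and f failures in binomial data gives a Beta(α+s, β+f) posterior.
So s = 19 − 6 = 13 and f = 29 − 5 = 24.

13 passes and 24 failures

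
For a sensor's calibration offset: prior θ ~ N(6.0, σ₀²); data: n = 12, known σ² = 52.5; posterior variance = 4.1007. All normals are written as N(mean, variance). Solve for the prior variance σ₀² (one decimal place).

σ₀² = 65.4

Posterior precision equals prior precision plus data precision: 1/σ_n² = 1/σ₀² + n/σ².
So 1/σ₀² = 1/4.1007 − 12/52.5 = 0.243861 − 0.228571 = 0.015290.
Hence σ₀² = 1/0.015290 ≈ 65.4.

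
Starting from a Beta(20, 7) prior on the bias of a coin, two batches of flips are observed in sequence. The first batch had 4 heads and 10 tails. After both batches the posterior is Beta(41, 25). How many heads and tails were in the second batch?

Sequential conjugate updates are equivalent to a single update on the pooled data, so total successes = posterior α − prior α and total failures = posterior β − prior β.
Total across both batches: 41−20=21 heads, 25−7=18 tails.
Subtract the first batch: 21−4=17 heads and 18−10=8 tails.

17 heads and 8 tails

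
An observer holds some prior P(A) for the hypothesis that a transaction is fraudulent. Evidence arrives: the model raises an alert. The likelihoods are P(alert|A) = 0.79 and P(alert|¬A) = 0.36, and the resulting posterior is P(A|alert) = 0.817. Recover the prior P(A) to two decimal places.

Bayes' rule in odds form gives O(A|E) = O(A)·[P(E|A)/P(E|¬A)], hence O(A) = O(A|E)/LR.
Posterior odds = 0.817/(1−0.817) = 4.4645. LR = 0.79/0.36 = 2.1944.
Prior odds = 4.4645/2.1944 = 2.0345, so P(A) = 2.0345/(1+2.0345) ≈ 0.67.

P(A) = 0.67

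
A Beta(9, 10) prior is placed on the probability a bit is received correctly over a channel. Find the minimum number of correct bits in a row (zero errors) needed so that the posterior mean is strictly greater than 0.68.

After k correct bits and 0 errors the posterior is Beta(9+k, 10), with mean (9+k)/(9+10+k).
Set (9+k)/(19+k) > 0.68 and solve: k > (0.68·19 − 9)/(1 − 0.68) = 12.250.
The smallest integer exceeding 12.250 is 13.

k = 13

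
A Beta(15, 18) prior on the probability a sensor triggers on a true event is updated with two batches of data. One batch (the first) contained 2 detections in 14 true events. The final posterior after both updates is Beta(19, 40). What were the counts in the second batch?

Sequential conjugate updates are equivalent to a single update on the pooled data, so total successes = posterior α − prior α and total failures = posterior β − prior β.
Total across both batches: 19−15=4 detections, 40−18=22 misses.
Subtract the first batch: 4−2=2 detections and 22−12=10 misses.

2 detections and 10 misses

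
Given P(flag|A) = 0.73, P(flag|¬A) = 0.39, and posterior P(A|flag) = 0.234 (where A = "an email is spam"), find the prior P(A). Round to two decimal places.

P(A) = 0.14

Bayes' rule in odds form gives O(A|E) = O(A)·[P(E|A)/P(E|¬A)], hence O(A) = O(A|E)/LR.
Posterior odds = 0.234/(1−0.234) = 0.3055. LR = 0.73/0.39 = 1.8718.
Prior odds = 0.3055/1.8718 = 0.1632, so P(A) = 0.1632/(1+0.1632) ≈ 0.14.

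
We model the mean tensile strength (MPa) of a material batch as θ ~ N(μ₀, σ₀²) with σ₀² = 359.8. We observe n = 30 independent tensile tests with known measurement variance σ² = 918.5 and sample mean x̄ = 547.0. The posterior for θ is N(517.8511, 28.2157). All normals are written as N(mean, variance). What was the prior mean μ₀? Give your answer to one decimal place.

μ₀ = 175.3

With known observation variance, the Normal–Normal posterior has precision τ_n = τ₀ + n/σ² and mean μ_n = (τ₀μ₀ + (n/σ²)x̄)/τ_n.
Here τ₀ = 1/359.8 = 0.002779 and τ_data = 30/918.5 = 0.032662, so τ_n = 0.035441.
Rearranging for μ₀: μ₀ = (μ_n·τ_n − τ_data·x̄)/τ₀ = (517.8511·0.035441 − 0.032662·547.0) / 0.002779 = 0.487047/0.002779 ≈ 175.3.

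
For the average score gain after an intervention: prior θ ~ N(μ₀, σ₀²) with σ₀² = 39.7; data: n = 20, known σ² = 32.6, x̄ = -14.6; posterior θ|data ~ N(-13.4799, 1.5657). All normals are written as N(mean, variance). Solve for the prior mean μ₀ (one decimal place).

The posterior mean is a precision-weighted average: μ_n = (τ₀μ₀ + τ_data·x̄)/(τ₀+τ_data), with τ₀=1/σ₀² and τ_data=n/σ².
Here τ₀ = 1/39.7 = 0.025189 and τ_data = 20/32.6 = 0.613497, so τ_n = 0.638686.
Rearranging for μ₀: μ₀ = (μ_n·τ_n − τ_data·x̄)/τ₀ = (-13.4799·0.638686 − 0.613497·-14.6) / 0.025189 = 0.347633/0.025189 ≈ 13.8.

μ₀ = 13.8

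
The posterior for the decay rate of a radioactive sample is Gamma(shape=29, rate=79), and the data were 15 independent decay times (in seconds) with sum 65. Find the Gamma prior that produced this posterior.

For an exponential likelihood with a Gamma(α, β) prior on the rate, n observations with total T give posterior Gamma(α+n, β+T).
So α = 29 − 15 = 14 and β = 79 − 65 = 14.

Gamma(shape=14, rate=14)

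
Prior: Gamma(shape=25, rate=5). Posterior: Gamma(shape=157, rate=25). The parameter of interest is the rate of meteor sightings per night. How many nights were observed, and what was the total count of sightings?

A Gamma(α, β) prior (rate parametrization) on a Poisson rate with n observations summing to S gives posterior Gamma(α+S, β+n).
Matching: Σxᵢ = 157 − 25 = 132 and n = 25 − 5 = 20.

n = 20 nights with total 132 sightings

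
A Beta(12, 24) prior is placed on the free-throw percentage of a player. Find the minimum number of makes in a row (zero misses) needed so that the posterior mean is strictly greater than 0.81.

After k makes and 0 misses the posterior is Beta(12+k, 24), with mean (12+k)/(12+24+k).
Set (12+k)/(36+k) > 0.81 and solve: k > (0.81·36 − 12)/(1 − 0.81) = 90.316.
The smallest integer exceeding 90.316 is 91, and checking k=91: (103)/(127) = 0.8110 > 0.81.

k = 91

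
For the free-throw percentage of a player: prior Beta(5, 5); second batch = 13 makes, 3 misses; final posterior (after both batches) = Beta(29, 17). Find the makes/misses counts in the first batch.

11 makes and 9 misses

Because Beta–binomial updating is additive in the counts, the combined data contributed (α_post−α_prior, β_post−β_prior) successes and failures.
Total across both batches: 29−5=24 makes, 17−5=12 misses.
Subtract the second batch: 24−13=11 makes and 12−3=9 misses.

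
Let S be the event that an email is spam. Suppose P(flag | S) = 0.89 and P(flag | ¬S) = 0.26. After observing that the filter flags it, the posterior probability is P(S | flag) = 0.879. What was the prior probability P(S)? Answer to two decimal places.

Bayes' rule in odds form gives O(S|E) = O(S)·[P(E|S)/P(E|¬S)], hence O(S) = O(S|E)/LR.
Posterior odds = 0.879/(1−0.879) = 7.2645. LR = 0.89/0.26 = 3.4231.
Prior odds = 7.2645/3.4231 = 2.1222, so P(S) = 2.1222/(1+2.1222) ≈ 0.68.

P(S) = 0.68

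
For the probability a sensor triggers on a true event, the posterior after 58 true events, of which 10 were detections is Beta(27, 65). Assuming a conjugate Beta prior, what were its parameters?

Beta(17, 17)

A Beta(α, β) prior with s successes and f failures in binomial data gives a Beta(α+s, β+f) posterior.
So α = 27 − 10 = 17 and β = 65 − 48 = 17.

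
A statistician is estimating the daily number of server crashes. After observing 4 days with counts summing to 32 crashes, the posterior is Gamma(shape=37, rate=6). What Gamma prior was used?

Gamma–Poisson conjugacy: posterior shape = α + Σxᵢ, posterior rate = β + n.
So α = 37 − 32 = 5 and β = 6 − 4 = 2.

Gamma(shape=5, rate=2)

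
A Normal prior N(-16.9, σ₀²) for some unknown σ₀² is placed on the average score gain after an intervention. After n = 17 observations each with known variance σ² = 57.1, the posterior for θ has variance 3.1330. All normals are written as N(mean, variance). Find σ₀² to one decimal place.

σ₀² = 46.6

Posterior precision equals prior precision plus data precision: 1/σ_n² = 1/σ₀² + n/σ².
So 1/σ₀² = 1/3.1330 − 17/57.1 = 0.319183 − 0.297723 = 0.021460.
Hence σ₀² = 1/0.021460 ≈ 46.6.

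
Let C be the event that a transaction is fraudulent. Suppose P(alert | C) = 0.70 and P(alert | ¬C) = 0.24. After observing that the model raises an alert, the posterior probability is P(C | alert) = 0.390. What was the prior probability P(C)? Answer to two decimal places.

P(C) = 0.18

In odds form, posterior odds = prior odds × likelihood ratio, so prior odds = posterior odds ÷ LR.
Posterior odds = 0.390/(1−0.390) = 0.6393. LR = 0.70/0.24 = 2.9167.
Prior odds = 0.6393/2.9167 = 0.2192, so P(C) = 0.2192/(1+0.2192) ≈ 0.18.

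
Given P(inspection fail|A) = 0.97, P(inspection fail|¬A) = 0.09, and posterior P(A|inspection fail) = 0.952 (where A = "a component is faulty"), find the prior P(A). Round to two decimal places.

P(A) = 0.65

Bayes' rule in odds form gives O(A|E) = O(A)·[P(E|A)/P(E|¬A)], hence O(A) = O(A|E)/LR.
Posterior odds = 0.952/(1−0.952) = 19.8333. LR = 0.97/0.09 = 10.7778.
Prior odds = 19.8333/10.7778 = 1.8402, so P(A) = 1.8402/(1+1.8402) ≈ 0.65.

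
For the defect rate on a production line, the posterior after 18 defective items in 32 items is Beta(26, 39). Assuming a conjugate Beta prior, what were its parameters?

A Beta(a, b) prior with s successes and f failures in binomial data gives a Beta(a+s, b+f) posterior.
So a = 26 − 18 = 8 and b = 39 − 14 = 25.

Beta(8, 25)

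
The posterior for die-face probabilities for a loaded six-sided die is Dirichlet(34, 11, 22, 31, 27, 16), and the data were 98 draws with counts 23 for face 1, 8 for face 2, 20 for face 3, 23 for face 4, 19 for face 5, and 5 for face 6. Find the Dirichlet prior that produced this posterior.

For a Dirichlet(α) prior with multinomial counts c, the posterior is Dirichlet(α + c) componentwise.
Subtract each count from the matching posterior parameter: 34−23=11, 11−8=3, 22−20=2, 31−23=8, 27−19=8, 16−5=11.

Dirichlet(11, 3, 2, 8, 8, 11)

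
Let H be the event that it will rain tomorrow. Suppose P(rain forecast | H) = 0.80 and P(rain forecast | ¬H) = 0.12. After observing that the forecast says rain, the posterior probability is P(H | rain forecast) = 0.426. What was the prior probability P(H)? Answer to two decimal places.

P(H) = 0.10

Bayes' rule in odds form gives O(H|E) = O(H)·[P(E|H)/P(E|¬H)], hence O(H) = O(H|E)/LR.
Posterior odds = 0.426/(1−0.426) = 0.7422. LR = 0.80/0.12 = 6.6667.
Prior odds = 0.7422/6.6667 = 0.1113, so P(H) = 0.1113/(1+0.1113) ≈ 0.10.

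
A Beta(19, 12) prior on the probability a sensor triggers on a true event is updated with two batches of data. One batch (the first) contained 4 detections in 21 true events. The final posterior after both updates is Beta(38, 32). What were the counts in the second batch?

Sequential conjugate updates are equivalent to a single update on the pooled data, so total successes = posterior α − prior α and total failures = posterior β − prior β.
Total across both batches: 38−19=19 detections, 32−12=20 misses.
Subtract the first batch: 19−4=15 detections and 20−17=3 misses.

15 detections and 3 misses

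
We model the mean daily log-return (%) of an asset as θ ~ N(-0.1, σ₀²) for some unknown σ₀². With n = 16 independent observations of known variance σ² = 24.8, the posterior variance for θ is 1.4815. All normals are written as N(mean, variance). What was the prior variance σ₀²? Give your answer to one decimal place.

σ₀² = 33.5

For the Normal–Normal model with known σ², precisions add: τ_n = τ₀ + n/σ².
So 1/σ₀² = 1/1.4815 − 16/24.8 = 0.674992 − 0.645161 = 0.029831.
Hence σ₀² = 1/0.029831 ≈ 33.5.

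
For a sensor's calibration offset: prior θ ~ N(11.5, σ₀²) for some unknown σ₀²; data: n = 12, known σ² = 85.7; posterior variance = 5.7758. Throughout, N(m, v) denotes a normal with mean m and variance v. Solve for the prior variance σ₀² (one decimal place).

σ₀² = 30.2

For the Normal–Normal model with known σ², precisions add: τ_n = τ₀ + n/σ².
So 1/σ₀² = 1/5.7758 − 12/85.7 = 0.173136 − 0.140023 = 0.033113.
Hence σ₀² = 1/0.033113 ≈ 30.2.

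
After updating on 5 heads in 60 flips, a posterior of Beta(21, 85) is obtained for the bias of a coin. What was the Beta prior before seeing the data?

Beta(16, 30)

A Beta(a, b) prior with s successes and f failures in binomial data gives a Beta(a+s, b+f) posterior.
So a = 21 − 5 = 16 and b = 85 − 55 = 30.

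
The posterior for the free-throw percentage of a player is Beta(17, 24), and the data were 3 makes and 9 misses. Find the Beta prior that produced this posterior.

Beta(14, 15)

Beta is conjugate to the binomial likelihood: posterior = Beta(a+s, b+f).
Subtract the data counts: 17−3=14, 24−9=15.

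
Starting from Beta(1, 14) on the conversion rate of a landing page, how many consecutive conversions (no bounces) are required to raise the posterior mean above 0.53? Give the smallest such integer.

k = 15

After k conversions and 0 bounces the posterior is Beta(1+k, 14), with mean (1+k)/(1+14+k).
Set (1+k)/(15+k) > 0.53 and solve: k > (0.53·15 − 1)/(1 − 0.53) = 14.787.
The smallest integer exceeding 14.787 is 15.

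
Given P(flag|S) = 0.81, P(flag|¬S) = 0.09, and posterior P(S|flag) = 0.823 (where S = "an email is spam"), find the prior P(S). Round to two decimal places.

P(S) = 0.34

In odds form, posterior odds = prior odds × likelihood ratio, so prior odds = posterior odds ÷ LR.
Posterior odds = 0.823/(1−0.823) = 4.6497. LR = 0.81/0.09 = 9.0000.
Prior odds = 4.6497/9.0000 = 0.5166, so P(S) = 0.5166/(1+0.5166) ≈ 0.34.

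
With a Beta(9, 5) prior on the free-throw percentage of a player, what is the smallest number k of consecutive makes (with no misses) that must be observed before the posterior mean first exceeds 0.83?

k = 16

After k makes and 0 misses the posterior is Beta(9+k, 5), with mean (9+k)/(9+5+k).
Set (9+k)/(14+k) > 0.83 and solve: k > (0.83·14 − 9)/(1 − 0.83) = 15.412.
The smallest integer exceeding 15.412 is 16.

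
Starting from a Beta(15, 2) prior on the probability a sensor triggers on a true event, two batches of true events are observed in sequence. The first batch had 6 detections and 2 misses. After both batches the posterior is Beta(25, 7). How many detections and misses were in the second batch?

4 detections and 3 misses

Because Beta–binomial updating is additive in the counts, the combined data contributed (α_post−α_prior, β_post−β_prior) successes and failures.
Total across both batches: 25−15=10 detections, 7−2=5 misses.
Subtract the first batch: 10−6=4 detections and 5−2=3 misses.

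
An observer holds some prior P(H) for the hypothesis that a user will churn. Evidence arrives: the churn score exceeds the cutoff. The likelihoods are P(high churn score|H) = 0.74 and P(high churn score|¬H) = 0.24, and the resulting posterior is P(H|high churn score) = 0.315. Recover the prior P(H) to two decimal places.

In odds form, posterior odds = prior odds × likelihood ratio, so prior odds = posterior odds ÷ LR.
Posterior odds = 0.315/(1−0.315) = 0.4599. LR = 0.74/0.24 = 3.0833.
Prior odds = 0.4599/3.0833 = 0.1492, so P(H) = 0.1492/(1+0.1492) ≈ 0.13.

P(H) = 0.13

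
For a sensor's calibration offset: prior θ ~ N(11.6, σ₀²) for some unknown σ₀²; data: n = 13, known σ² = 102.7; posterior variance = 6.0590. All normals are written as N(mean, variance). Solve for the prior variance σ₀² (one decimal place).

For the Normal–Normal model with known σ², precisions add: τ_n = τ₀ + n/σ².
So 1/σ₀² = 1/6.0590 − 13/102.7 = 0.165044 − 0.126582 = 0.038462.
Hence σ₀² = 1/0.038462 ≈ 26.0.

σ₀² = 26.0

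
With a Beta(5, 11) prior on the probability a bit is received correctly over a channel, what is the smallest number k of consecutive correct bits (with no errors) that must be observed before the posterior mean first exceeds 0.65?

After k correct bits and 0 errors the posterior is Beta(5+k, 11), with mean (5+k)/(5+11+k).
Set (5+k)/(16+k) > 0.65 and solve: k > (0.65·16 − 5)/(1 − 0.65) = 15.429.
The smallest integer exceeding 15.429 is 16.

k = 16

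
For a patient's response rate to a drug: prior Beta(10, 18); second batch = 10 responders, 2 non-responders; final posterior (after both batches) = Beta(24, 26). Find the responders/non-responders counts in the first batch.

4 responders and 6 non-responders

Sequential conjugate updates are equivalent to a single update on the pooled data, so total successes = posterior α − prior α and total failures = posterior β − prior β.
Total across both batches: 24−10=14 responders, 26−18=8 non-responders.
Subtract the second batch: 14−10=4 responders and 8−2=6 non-responders.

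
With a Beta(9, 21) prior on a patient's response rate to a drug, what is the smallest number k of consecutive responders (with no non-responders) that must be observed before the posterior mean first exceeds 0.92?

k = 233

After k responders and 0 non-responders the posterior is Beta(9+k, 21), with mean (9+k)/(9+21+k).
Set (9+k)/(30+k) > 0.92 and solve: k > (0.92·30 − 9)/(1 − 0.92) = 232.500.
The smallest integer exceeding 232.500 is 233, and checking k=233: (242)/(263) = 0.9202 > 0.92.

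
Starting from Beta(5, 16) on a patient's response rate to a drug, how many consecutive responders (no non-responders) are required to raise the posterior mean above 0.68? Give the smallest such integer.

After k responders and 0 non-responders the posterior is Beta(5+k, 16), with mean (5+k)/(5+16+k).
Set (5+k)/(21+k) > 0.68 and solve: k > (0.68·21 − 5)/(1 − 0.68) = 29.000.
The smallest integer exceeding 29.000 is 30, and checking k=30: (35)/(51) = 0.6863 > 0.68.

k = 30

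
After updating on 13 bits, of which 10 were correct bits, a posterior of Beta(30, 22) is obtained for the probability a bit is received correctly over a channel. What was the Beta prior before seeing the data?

A Beta(a, b) prior with s successes and f failures in binomial data gives a Beta(a+s, b+f) posterior.
So a = 30 − 10 = 20 and b = 22 − 3 = 19.

Beta(20, 19)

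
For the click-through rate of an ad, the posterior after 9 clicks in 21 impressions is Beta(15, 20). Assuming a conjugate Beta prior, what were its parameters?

Beta(6, 8)

Beta is conjugate to the binomial likelihood: posterior = Beta(a+s, b+f).
So a = 15 − 9 = 6 and b = 20 − 12 = 8.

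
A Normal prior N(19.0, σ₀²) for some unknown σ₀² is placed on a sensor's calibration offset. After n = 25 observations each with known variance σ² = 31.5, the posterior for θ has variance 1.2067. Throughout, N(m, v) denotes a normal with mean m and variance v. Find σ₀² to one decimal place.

For the Normal–Normal model with known σ², precisions add: τ_n = τ₀ + n/σ².
So 1/σ₀² = 1/1.2067 − 25/31.5 = 0.828706 − 0.793651 = 0.035055.
Hence σ₀² = 1/0.035055 ≈ 28.5.

σ₀² = 28.5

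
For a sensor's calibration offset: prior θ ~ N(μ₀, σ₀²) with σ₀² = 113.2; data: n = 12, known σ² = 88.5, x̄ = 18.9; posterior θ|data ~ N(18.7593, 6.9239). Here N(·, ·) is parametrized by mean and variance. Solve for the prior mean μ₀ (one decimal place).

The posterior mean is a precision-weighted average: μ_n = (τ₀μ₀ + τ_data·x̄)/(τ₀+τ_data), with τ₀=1/σ₀² and τ_data=n/σ².
Here τ₀ = 1/113.2 = 0.008834 and τ_data = 12/88.5 = 0.135593, so τ_n = 0.144427.
Rearranging for μ₀: μ₀ = (μ_n·τ_n − τ_data·x̄)/τ₀ = (18.7593·0.144427 − 0.135593·18.9) / 0.008834 = 0.146642/0.008834 ≈ 16.6.

μ₀ = 16.6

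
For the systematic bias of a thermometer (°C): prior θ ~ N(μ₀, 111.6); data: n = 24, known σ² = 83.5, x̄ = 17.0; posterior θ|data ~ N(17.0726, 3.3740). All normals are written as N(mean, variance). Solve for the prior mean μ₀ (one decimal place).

μ₀ = 19.4

The posterior mean is a precision-weighted average: μ_n = (τ₀μ₀ + τ_data·x̄)/(τ₀+τ_data), with τ₀=1/σ₀² and τ_data=n/σ².
Here τ₀ = 1/111.6 = 0.008961 and τ_data = 24/83.5 = 0.287425, so τ_n = 0.296386.
Rearranging for μ₀: μ₀ = (μ_n·τ_n − τ_data·x̄)/τ₀ = (17.0726·0.296386 − 0.287425·17.0) / 0.008961 = 0.173855/0.008961 ≈ 19.4.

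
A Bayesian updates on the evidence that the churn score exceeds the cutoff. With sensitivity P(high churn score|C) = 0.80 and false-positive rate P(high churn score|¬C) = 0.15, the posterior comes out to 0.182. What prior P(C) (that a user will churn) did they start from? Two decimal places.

Bayes' rule in odds form gives O(C|E) = O(C)·[P(E|C)/P(E|¬C)], hence O(C) = O(C|E)/LR.
Posterior odds = 0.182/(1−0.182) = 0.2225. LR = 0.80/0.15 = 5.3333.
Prior odds = 0.2225/5.3333 = 0.0417, so P(C) = 0.0417/(1+0.0417) ≈ 0.04.

P(C) = 0.04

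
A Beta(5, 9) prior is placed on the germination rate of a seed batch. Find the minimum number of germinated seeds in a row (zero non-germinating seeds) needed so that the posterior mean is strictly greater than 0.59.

k = 8

After k germinated seeds and 0 non-germinating seeds the posterior is Beta(5+k, 9), with mean (5+k)/(5+9+k).
Set (5+k)/(14+k) > 0.59 and solve: k > (0.59·14 − 5)/(1 − 0.59) = 7.951.
The smallest integer exceeding 7.951 is 8, and checking k=8: (13)/(22) = 0.5909 > 0.59.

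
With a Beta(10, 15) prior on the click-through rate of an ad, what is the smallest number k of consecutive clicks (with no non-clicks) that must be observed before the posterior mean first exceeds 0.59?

After k clicks and 0 non-clicks the posterior is Beta(10+k, 15), with mean (10+k)/(10+15+k).
Set (10+k)/(25+k) > 0.59 and solve: k > (0.59·25 − 10)/(1 − 0.59) = 11.585.
The smallest integer exceeding 11.585 is 12.

k = 12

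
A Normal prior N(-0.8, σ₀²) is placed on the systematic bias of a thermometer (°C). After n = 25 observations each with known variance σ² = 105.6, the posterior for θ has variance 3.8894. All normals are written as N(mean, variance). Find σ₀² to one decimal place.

Posterior precision equals prior precision plus data precision: 1/σ_n² = 1/σ₀² + n/σ².
So 1/σ₀² = 1/3.8894 − 25/105.6 = 0.257109 − 0.236742 = 0.020367.
Hence σ₀² = 1/0.020367 ≈ 49.1.

σ₀² = 49.1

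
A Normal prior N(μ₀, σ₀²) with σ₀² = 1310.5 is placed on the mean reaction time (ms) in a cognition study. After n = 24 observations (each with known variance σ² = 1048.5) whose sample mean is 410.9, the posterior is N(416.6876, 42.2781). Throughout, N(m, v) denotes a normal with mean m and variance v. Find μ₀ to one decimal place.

μ₀ = 590.3

With known observation variance, the Normal–Normal posterior has precision τ_n = τ₀ + n/σ² and mean μ_n = (τ₀μ₀ + (n/σ²)x̄)/τ_n.
Here τ₀ = 1/1310.5 = 0.000763 and τ_data = 24/1048.5 = 0.022890, so τ_n = 0.023653.
Rearranging for μ₀: μ₀ = (μ_n·τ_n − τ_data·x̄)/τ₀ = (416.6876·0.023653 − 0.022890·410.9) / 0.000763 = 0.450411/0.000763 ≈ 590.3.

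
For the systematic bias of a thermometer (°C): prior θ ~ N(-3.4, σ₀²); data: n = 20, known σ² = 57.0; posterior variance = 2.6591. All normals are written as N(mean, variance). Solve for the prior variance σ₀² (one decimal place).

For the Normal–Normal model with known σ², precisions add: τ_n = τ₀ + n/σ².
So 1/σ₀² = 1/2.6591 − 20/57.0 = 0.376067 − 0.350877 = 0.025190.
Hence σ₀² = 1/0.025190 ≈ 39.7.

σ₀² = 39.7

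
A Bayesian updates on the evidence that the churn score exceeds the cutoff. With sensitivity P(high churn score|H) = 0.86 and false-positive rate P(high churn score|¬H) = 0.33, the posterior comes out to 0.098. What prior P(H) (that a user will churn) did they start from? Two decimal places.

P(H) = 0.04

In odds form, posterior odds = prior odds × likelihood ratio, so prior odds = posterior odds ÷ LR.
Posterior odds = 0.098/(1−0.098) = 0.1086. LR = 0.86/0.33 = 2.6061.
Prior odds = 0.1086/2.6061 = 0.0417, so P(H) = 0.0417/(1+0.0417) ≈ 0.04.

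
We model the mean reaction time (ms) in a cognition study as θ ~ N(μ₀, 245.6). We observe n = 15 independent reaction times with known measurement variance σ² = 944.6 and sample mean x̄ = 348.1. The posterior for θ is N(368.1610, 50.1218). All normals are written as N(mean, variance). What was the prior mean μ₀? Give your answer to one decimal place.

μ₀ = 446.4

The posterior mean is a precision-weighted average: μ_n = (τ₀μ₀ + τ_data·x̄)/(τ₀+τ_data), with τ₀=1/σ₀² and τ_data=n/σ².
Here τ₀ = 1/245.6 = 0.004072 and τ_data = 15/944.6 = 0.015880, so τ_n = 0.019952.
Rearranging for μ₀: μ₀ = (μ_n·τ_n − τ_data·x̄)/τ₀ = (368.1610·0.019952 − 0.015880·348.1) / 0.004072 = 1.817720/0.004072 ≈ 446.4.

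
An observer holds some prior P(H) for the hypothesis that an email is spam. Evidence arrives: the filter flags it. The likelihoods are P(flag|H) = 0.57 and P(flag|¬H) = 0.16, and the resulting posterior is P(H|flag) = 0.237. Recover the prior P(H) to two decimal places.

Bayes' rule in odds form gives O(H|E) = O(H)·[P(E|H)/P(E|¬H)], hence O(H) = O(H|E)/LR.
Posterior odds = 0.237/(1−0.237) = 0.3106. LR = 0.57/0.16 = 3.5625.
Prior odds = 0.3106/3.5625 = 0.0872, so P(H) = 0.0872/(1+0.0872) ≈ 0.08.

P(H) = 0.08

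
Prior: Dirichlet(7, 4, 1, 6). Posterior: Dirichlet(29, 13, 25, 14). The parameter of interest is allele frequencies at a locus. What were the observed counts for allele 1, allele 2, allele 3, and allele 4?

For a Dirichlet(α) prior with multinomial counts c, the posterior is Dirichlet(α + c) componentwise.
Counts are posterior − prior componentwise: 29−7=22, 13−4=9, 25−1=24, 14−6=8.

counts (22, 9, 24, 8)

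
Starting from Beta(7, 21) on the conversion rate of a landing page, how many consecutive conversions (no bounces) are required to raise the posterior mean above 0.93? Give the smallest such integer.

After k conversions and 0 bounces the posterior is Beta(7+k, 21), with mean (7+k)/(7+21+k).
Set (7+k)/(28+k) > 0.93 and solve: k > (0.93·28 − 7)/(1 − 0.93) = 272.000.
The smallest integer exceeding 272.000 is 273, and checking k=273: (280)/(301) = 0.9302 > 0.93.

k = 273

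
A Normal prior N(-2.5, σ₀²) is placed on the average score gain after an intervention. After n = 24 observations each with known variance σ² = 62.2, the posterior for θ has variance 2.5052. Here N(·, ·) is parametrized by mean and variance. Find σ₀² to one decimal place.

Posterior precision equals prior precision plus data precision: 1/σ_n² = 1/σ₀² + n/σ².
So 1/σ₀² = 1/2.5052 − 24/62.2 = 0.399170 − 0.385852 = 0.013318.
Hence σ₀² = 1/0.013318 ≈ 75.1.

σ₀² = 75.1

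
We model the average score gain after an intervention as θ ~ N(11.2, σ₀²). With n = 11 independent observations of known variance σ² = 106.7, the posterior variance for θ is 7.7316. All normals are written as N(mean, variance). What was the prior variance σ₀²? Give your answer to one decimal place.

For the Normal–Normal model with known σ², precisions add: τ_n = τ₀ + n/σ².
So 1/σ₀² = 1/7.7316 − 11/106.7 = 0.129339 − 0.103093 = 0.026246.
Hence σ₀² = 1/0.026246 ≈ 38.1.

σ₀² = 38.1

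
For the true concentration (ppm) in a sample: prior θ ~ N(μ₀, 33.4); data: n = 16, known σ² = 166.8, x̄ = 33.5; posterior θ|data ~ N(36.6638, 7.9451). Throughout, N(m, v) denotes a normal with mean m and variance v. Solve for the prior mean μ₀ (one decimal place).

μ₀ = 46.8

The posterior mean is a precision-weighted average: μ_n = (τ₀μ₀ + τ_data·x̄)/(τ₀+τ_data), with τ₀=1/σ₀² and τ_data=n/σ².
Here τ₀ = 1/33.4 = 0.029940 and τ_data = 16/166.8 = 0.095923, so τ_n = 0.125863.
Rearranging for μ₀: μ₀ = (μ_n·τ_n − τ_data·x̄)/τ₀ = (36.6638·0.125863 − 0.095923·33.5) / 0.029940 = 1.401195/0.029940 ≈ 46.8.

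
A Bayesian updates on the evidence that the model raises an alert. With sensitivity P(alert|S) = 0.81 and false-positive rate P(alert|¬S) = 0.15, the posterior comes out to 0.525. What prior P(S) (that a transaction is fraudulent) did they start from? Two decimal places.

Bayes' rule in odds form gives O(S|E) = O(S)·[P(E|S)/P(E|¬S)], hence O(S) = O(S|E)/LR.
Posterior odds = 0.525/(1−0.525) = 1.1053. LR = 0.81/0.15 = 5.4000.
Prior odds = 1.1053/5.4000 = 0.2047, so P(S) = 0.2047/(1+0.2047) ≈ 0.17.

P(S) = 0.17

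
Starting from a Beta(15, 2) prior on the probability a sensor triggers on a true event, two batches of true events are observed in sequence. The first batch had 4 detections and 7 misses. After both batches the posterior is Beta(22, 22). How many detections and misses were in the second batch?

3 detections and 13 misses

Because Beta–binomial updating is additive in the counts, the combined data contributed (α_post−α_prior, β_post−β_prior) successes and failures.
Total across both batches: 22−15=7 detections, 22−2=20 misses.
Subtract the first batch: 7−4=3 detections and 20−7=13 misses.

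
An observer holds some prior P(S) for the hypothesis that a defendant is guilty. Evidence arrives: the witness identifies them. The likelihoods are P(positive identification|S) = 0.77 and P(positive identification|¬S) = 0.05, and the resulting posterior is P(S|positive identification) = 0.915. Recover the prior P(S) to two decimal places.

In odds form, posterior odds = prior odds × likelihood ratio, so prior odds = posterior odds ÷ LR.
Posterior odds = 0.915/(1−0.915) = 10.7647. LR = 0.77/0.05 = 15.4000.
Prior odds = 10.7647/15.4000 = 0.6990, so P(S) = 0.6990/(1+0.6990) ≈ 0.41.

P(S) = 0.41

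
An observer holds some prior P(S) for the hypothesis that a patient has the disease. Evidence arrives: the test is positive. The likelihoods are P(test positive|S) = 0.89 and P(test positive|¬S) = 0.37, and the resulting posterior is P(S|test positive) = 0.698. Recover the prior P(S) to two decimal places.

In odds form, posterior odds = prior odds × likelihood ratio, so prior odds = posterior odds ÷ LR.
Posterior odds = 0.698/(1−0.698) = 2.3113. LR = 0.89/0.37 = 2.4054.
Prior odds = 2.3113/2.4054 = 0.9609, so P(S) = 0.9609/(1+0.9609) ≈ 0.49.

P(S) = 0.49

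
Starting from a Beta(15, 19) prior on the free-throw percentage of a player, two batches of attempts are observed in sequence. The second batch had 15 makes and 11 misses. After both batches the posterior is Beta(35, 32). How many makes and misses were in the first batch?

5 makes and 2 misses

Sequential conjugate updates are equivalent to a single update on the pooled data, so total successes = posterior α − prior α and total failures = posterior β − prior β.
Total across both batches: 35−15=20 makes, 32−19=13 misses.
Subtract the second batch: 20−15=5 makes and 13−11=2 misses.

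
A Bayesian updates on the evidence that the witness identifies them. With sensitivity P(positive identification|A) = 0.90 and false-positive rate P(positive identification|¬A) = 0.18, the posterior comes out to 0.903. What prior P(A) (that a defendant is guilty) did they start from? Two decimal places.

P(A) = 0.65

In odds form, posterior odds = prior odds × likelihood ratio, so prior odds = posterior odds ÷ LR.
Posterior odds = 0.903/(1−0.903) = 9.3093. LR = 0.90/0.18 = 5.0000.
Prior odds = 9.3093/5.0000 = 1.8619, so P(A) = 1.8619/(1+1.8619) ≈ 0.65.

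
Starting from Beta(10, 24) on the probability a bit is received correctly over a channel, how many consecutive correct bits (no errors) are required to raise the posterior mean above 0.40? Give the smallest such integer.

k = 7

After k correct bits and 0 errors the posterior is Beta(10+k, 24), with mean (10+k)/(10+24+k).
Set (10+k)/(34+k) > 0.40 and solve: k > (0.40·34 − 10)/(1 − 0.40) = 6.000.
The smallest integer exceeding 6.000 is 7.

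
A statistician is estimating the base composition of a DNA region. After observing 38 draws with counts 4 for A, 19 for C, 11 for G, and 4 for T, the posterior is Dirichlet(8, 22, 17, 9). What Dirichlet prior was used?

Dirichlet(4, 3, 6, 5)

For a Dirichlet(α) prior with multinomial counts c, the posterior is Dirichlet(α + c) componentwise.
Subtract each count from the matching posterior parameter: 8−4=4, 22−19=3, 17−11=6, 9−4=5.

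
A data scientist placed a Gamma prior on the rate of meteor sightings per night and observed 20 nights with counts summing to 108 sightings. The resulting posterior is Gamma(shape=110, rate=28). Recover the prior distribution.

Gamma–Poisson conjugacy: posterior shape = α + Σxᵢ, posterior rate = β + n.
So α = 110 − 108 = 2 and β = 28 − 20 = 8.

Gamma(shape=2, rate=8)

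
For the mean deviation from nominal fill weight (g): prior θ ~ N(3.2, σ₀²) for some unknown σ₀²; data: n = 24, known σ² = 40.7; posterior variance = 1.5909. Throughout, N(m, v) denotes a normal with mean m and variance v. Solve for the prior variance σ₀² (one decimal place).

σ₀² = 25.7

Posterior precision equals prior precision plus data precision: 1/σ_n² = 1/σ₀² + n/σ².
So 1/σ₀² = 1/1.5909 − 24/40.7 = 0.628575 − 0.589681 = 0.038894.
Hence σ₀² = 1/0.038894 ≈ 25.7.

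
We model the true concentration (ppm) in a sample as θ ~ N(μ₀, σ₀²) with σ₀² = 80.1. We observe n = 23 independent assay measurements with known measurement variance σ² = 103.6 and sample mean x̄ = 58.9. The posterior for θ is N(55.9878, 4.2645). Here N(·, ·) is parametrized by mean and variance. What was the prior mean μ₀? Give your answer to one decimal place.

μ₀ = 4.2

With known observation variance, the Normal–Normal posterior has precision τ_n = τ₀ + n/σ² and mean μ_n = (τ₀μ₀ + (n/σ²)x̄)/τ_n.
Here τ₀ = 1/80.1 = 0.012484 and τ_data = 23/103.6 = 0.222008, so τ_n = 0.234492.
Rearranging for μ₀: μ₀ = (μ_n·τ_n − τ_data·x̄)/τ₀ = (55.9878·0.234492 − 0.222008·58.9) / 0.012484 = 0.052420/0.012484 ≈ 4.2.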